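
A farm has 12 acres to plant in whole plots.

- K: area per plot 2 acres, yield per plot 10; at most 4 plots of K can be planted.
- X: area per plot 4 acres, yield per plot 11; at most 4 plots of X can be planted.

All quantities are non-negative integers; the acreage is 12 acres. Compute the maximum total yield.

K has the best ratio (10/2); taking only K gives at most 4×10 = 40 (stopped by the supply cap of 4).
Mixing does better — 4×K and 1×X: area 12 ≤ 12, yield 4·10 + 1·11 = 51.

51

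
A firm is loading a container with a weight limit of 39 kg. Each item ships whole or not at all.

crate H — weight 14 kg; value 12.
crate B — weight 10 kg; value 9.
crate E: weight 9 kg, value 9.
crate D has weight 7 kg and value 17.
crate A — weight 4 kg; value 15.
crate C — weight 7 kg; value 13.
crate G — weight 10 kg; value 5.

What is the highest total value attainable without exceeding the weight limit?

This is an integer program with binary decision variables.
Allowing fractional choices, the relaxed optimum would be about 64.7, but items are indivisible.
crate E + crate D + crate A + crate C + crate G: weight 9 + 7 + 4 + 7 + 10 = 37 ≤ 39, value 9 + 17 + 15 + 13 + 5 = 59.
crate B + crate D + crate A + crate C + crate G: weight 10 + 7 + 4 + 7 + 10 = 38 ≤ 39, value 9 + 17 + 15 + 13 + 5 = 59.
crate B + crate E + crate D + crate A + crate C: weight 10 + 9 + 7 + 4 + 7 = 37 ≤ 39, value 9 + 9 + 17 + 15 + 13 = 63.
Best is crate B, crate E, crate D, crate A, and crate C with total value 63.

63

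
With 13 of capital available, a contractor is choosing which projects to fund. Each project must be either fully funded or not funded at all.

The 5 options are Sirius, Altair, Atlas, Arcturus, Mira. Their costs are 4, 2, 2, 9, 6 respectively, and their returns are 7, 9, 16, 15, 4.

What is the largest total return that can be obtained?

40

Sirius + Altair + Atlas: cost 4 + 2 + 2 = 8 ≤ 13, return 7 + 9 + 16 = 32.
Atlas + Arcturus: cost 2 + 9 = 11 ≤ 13, return 16 + 15 = 31.
Altair + Atlas + Arcturus: cost 2 + 2 + 9 = 13 ≤ 13, return 9 + 16 + 15 = 40.
Best is Altair, Atlas, and Arcturus with total return 40.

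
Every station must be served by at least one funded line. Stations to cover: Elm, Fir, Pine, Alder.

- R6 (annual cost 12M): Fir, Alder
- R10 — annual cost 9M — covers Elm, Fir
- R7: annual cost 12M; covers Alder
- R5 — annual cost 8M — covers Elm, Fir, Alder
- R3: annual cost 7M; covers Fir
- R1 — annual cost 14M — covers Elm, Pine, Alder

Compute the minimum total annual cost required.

The greedy cost-per-new-station heuristic would pick R5 and R1 for 22, but a cheaper cover exists.
Choose R3 and R1: together they cover Elm, Fir, Pine, Alder — every station.
Total annual cost: 7 + 14 = 21.
No cover costs less than 21.

21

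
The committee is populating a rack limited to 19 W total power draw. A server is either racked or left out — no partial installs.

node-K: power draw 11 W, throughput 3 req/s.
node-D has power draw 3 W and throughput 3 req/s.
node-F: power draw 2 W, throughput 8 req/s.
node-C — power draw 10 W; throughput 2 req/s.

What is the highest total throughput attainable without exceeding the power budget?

14

Allowing fractional choices, the relaxed optimum would be about 14.6, but servers are indivisible.
node-K + node-D + node-F: power draw 11 + 3 + 2 = 16 ≤ 19, throughput 3 + 3 + 8 = 14.
node-D + node-F + node-C: power draw 3 + 2 + 10 = 15 ≤ 19, throughput 3 + 8 + 2 = 13.
Best is node-K, node-D, and node-F with total throughput 14.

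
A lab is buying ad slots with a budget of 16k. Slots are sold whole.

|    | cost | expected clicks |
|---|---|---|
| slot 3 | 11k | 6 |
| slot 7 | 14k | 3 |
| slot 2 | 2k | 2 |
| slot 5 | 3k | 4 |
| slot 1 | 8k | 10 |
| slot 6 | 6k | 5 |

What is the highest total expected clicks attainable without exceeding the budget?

17

slot 2 + slot 1 + slot 6: cost 2 + 8 + 6 = 16 ≤ 16, expected clicks 2 + 10 + 5 = 17.
slot 2 + slot 5 + slot 1: cost 2 + 3 + 8 = 13 ≤ 16, expected clicks 2 + 4 + 10 = 16.
Best is slot 2, slot 1, and slot 6 with total expected clicks 17.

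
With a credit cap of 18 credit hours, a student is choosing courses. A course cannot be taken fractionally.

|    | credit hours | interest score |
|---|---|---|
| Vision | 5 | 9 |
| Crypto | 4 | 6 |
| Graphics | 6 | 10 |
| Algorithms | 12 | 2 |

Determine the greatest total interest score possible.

Allowing fractional choices, the relaxed optimum would be about 25.5, but courses are indivisible.
Vision + Graphics: credit hours 5 + 6 = 11 ≤ 18, interest score 9 + 10 = 19.
Vision + Crypto + Graphics: credit hours 5 + 4 + 6 = 15 ≤ 18, interest score 9 + 6 + 10 = 25.
Best is Vision, Crypto, and Graphics with total interest score 25.

25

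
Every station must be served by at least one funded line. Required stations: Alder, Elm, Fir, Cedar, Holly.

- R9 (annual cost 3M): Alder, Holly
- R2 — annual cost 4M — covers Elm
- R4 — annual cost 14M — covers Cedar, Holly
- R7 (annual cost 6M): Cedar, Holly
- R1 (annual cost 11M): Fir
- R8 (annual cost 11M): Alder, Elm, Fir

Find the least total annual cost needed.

The greedy cost-per-new-station heuristic would pick R9, R2, R7, and R1 for 24, but a cheaper cover exists.
Choose R7 and R8: together they cover Alder, Elm, Fir, Cedar, Holly — every station.
Total annual cost: 6 + 11 = 17.
No cover costs less than 17.

17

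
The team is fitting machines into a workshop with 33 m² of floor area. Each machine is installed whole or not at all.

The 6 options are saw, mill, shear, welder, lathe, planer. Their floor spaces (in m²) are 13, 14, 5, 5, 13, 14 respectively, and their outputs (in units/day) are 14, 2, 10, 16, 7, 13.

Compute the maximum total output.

43

Take saw, welder, and planer: floor space 13 + 5 + 14 = 32 ≤ 33, output 14 + 16 + 13 = 43.
No other feasible combination does better.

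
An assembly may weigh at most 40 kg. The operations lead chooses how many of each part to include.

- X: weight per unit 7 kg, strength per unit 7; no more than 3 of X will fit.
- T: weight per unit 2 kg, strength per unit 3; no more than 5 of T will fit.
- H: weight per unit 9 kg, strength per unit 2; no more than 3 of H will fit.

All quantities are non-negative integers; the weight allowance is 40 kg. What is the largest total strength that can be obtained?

38

Take 3×X, 5×T, and 1×H: weight 40 ≤ 40, strength 3·7 + 5·3 + 1·2 = 38.
T has the best ratio (3/2) and is taken to its limit of 5; remaining capacity is filled optimally with the others.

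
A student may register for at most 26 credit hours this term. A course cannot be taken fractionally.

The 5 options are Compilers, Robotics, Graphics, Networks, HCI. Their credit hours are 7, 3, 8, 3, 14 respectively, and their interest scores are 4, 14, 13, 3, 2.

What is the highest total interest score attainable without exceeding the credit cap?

34

Allowing fractional choices, the relaxed optimum would be about 34.7, but courses are indivisible.
Compilers + Robotics + Graphics + Networks: credit hours 7 + 3 + 8 + 3 = 21 ≤ 26, interest score 4 + 14 + 13 + 3 = 34.
Compilers + Robotics + Graphics: credit hours 7 + 3 + 8 = 18 ≤ 26, interest score 4 + 14 + 13 = 31.
Best is Compilers, Robotics, Graphics, and Networks with total interest score 34.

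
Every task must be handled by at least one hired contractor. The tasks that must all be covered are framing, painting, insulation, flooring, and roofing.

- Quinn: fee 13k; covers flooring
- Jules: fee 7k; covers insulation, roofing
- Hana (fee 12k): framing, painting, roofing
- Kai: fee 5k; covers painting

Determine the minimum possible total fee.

The greedy cost-per-new-task heuristic would pick Jules, Kai, Hana, and Quinn for 37, but a cheaper cover exists.
Choose Quinn, Jules, and Hana: together they cover framing, painting, insulation, flooring, roofing — every task.
Total fee: 13 + 7 + 12 = 32.
No cover costs less than 32.

32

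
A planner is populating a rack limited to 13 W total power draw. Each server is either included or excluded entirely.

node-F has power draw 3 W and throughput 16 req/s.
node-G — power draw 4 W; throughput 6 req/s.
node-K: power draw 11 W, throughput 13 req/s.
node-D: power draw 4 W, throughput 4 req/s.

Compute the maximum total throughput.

26

Treat it as a binary knapsack problem.
node-F + node-G: power draw 3 + 4 = 7 ≤ 13, throughput 16 + 6 = 22.
node-F + node-G + node-D: power draw 3 + 4 + 4 = 11 ≤ 13, throughput 16 + 6 + 4 = 26.
Best is node-F, node-G, and node-D with total throughput 26.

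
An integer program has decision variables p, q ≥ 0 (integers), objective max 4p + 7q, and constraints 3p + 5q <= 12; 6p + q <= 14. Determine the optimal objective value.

15

(p,q)=(2,1): 3·2+5·1=11≤12, 6·2+1·1=13≤14, objective 15.
(p,q)=(0,2): 3·0+5·2=10≤12, 6·0+1·2=2≤14, objective 14.
The best lattice point is (2,1), giving 15.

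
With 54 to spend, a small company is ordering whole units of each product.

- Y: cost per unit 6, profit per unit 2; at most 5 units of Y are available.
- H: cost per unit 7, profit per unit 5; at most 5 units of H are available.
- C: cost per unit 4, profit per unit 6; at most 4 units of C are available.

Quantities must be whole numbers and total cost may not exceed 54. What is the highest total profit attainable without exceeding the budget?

49

C has the best ratio (6/4); taking only C gives at most 4×6 = 24 (stopped by the supply cap of 4).
Mixing does better — 5×H and 4×C: cost 51 ≤ 54, profit 5·5 + 4·6 = 49.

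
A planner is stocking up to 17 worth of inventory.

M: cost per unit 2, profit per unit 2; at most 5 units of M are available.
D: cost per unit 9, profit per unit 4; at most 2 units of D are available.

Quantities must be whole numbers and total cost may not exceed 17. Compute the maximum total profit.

This is a bounded integer knapsack.
Take 4×M and 1×D: cost 17 ≤ 17, profit 4·2 + 1·4 = 12.
No other integer combination yields more.

12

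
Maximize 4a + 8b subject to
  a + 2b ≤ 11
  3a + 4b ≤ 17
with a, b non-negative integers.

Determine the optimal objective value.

32

(a,b)=(0,4): 1·0+2·4=8≤11, 3·0+4·4=16≤17, objective 32.
(a,b)=(1,3): 1·1+2·3=7≤11, 3·1+4·3=15≤17, objective 28.
(a,b)=(0,3): 1·0+2·3=6≤11, 3·0+4·3=12≤17, objective 24.
The best lattice point is (0,4), giving 32.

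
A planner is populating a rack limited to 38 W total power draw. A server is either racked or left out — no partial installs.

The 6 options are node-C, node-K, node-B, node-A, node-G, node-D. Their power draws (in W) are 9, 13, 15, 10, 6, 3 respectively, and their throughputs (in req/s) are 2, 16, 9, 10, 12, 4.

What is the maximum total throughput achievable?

Allowing fractional choices, the relaxed optimum would be about 45.6, but servers are indivisible.
node-K + node-A + node-G + node-D: power draw 13 + 10 + 6 + 3 = 32 ≤ 38, throughput 16 + 10 + 12 + 4 = 42.
node-K + node-B + node-G + node-D: power draw 13 + 15 + 6 + 3 = 37 ≤ 38, throughput 16 + 9 + 12 + 4 = 41.
Best is node-K, node-A, node-G, and node-D with total throughput 42.

42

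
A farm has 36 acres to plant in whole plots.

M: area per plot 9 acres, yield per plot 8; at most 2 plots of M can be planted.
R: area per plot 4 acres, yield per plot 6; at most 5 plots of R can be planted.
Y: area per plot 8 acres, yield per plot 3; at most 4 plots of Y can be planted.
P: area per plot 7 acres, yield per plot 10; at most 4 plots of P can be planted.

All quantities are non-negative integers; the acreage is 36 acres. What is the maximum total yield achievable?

52

R has the best ratio (6/4); taking only R gives at most 5×6 = 30 (stopped by the supply cap of 5).
Mixing does better — 2×R and 4×P: area 36 ≤ 36, yield 2·6 + 4·10 = 52.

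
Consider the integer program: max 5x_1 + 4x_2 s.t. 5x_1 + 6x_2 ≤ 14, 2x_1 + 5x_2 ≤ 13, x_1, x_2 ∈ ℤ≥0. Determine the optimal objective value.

10

(x_1,x_2)=(2,0) is feasible, giving 10.
(x_1,x_2)=(1,1) is feasible, giving 9.
(x_1,x_2)=(1,0) is feasible, giving 5.
Maximum is 10 at (x_1,x_2)=(2,0).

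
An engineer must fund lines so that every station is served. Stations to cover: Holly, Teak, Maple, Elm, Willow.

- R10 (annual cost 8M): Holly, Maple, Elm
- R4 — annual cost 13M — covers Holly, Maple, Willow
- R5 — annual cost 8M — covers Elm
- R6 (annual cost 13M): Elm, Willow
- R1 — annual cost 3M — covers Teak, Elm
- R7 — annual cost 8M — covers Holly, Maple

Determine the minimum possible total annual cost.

16

Choose R4 and R1: together they cover Holly, Teak, Maple, Elm, Willow — every station.
Total annual cost: 13 + 3 = 16.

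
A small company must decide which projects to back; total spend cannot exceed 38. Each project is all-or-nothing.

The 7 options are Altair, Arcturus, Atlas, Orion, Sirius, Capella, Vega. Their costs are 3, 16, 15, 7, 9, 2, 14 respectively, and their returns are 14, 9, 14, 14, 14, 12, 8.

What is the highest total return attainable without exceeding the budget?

68

This is a 0-1 knapsack instance.
Allowing fractional choices, the relaxed optimum would be about 69.1, but projects are indivisible.
Altair + Atlas + Orion + Sirius + Capella: cost 3 + 15 + 7 + 9 + 2 = 36 ≤ 38, return 14 + 14 + 14 + 14 + 12 = 68.
Altair + Orion + Sirius + Capella + Vega: cost 3 + 7 + 9 + 2 + 14 = 35 ≤ 38, return 14 + 14 + 14 + 12 + 8 = 62.
Altair + Arcturus + Orion + Sirius + Capella: cost 3 + 16 + 7 + 9 + 2 = 37 ≤ 38, return 14 + 9 + 14 + 14 + 12 = 63.
Best is Altair, Atlas, Orion, Sirius, and Capella with total return 68.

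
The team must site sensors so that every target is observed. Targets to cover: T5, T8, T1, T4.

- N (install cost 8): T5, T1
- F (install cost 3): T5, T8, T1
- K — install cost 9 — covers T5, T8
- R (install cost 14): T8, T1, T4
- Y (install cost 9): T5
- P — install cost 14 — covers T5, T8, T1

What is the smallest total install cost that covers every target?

Choose F and R: together they cover T5, T8, T1, T4 — every target.
Total install cost: 3 + 14 = 17.
No cover costs less than 17.

17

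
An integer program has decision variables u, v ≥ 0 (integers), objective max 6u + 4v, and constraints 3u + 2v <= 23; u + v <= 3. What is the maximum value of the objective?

(u,v)=(3,0): 3·3+2·0=9≤23, 1·3+1·0=3≤3, objective 18.
(u,v)=(2,1): 3·2+2·1=8≤23, 1·2+1·1=3≤3, objective 16.
(u,v)=(2,0): 3·2+2·0=6≤23, 1·2+1·0=2≤3, objective 12.
No feasible integer point exceeds 18.

18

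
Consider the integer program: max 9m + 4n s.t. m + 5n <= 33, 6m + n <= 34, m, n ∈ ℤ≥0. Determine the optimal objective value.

The continuous relaxation peaks at (4.72, 5.66) with value 65.14; rounding to a feasible lattice point costs some objective.
(m,n)=(5,4): 1·5+5·4=25≤33, 6·5+1·4=34≤34, objective 61.
(m,n)=(5,3): 1·5+5·3=20≤33, 6·5+1·3=33≤34, objective 57.
(m,n)=(4,5): 1·4+5·5=29≤33, 6·4+1·5=29≤34, objective 56.
The best lattice point is (5,4), giving 61.

61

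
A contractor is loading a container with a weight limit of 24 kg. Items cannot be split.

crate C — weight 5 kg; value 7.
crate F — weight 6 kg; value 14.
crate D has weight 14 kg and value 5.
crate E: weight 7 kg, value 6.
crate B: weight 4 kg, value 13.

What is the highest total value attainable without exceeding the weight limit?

Take crate C, crate F, crate E, and crate B: weight 5 + 6 + 7 + 4 = 22 ≤ 24, value 7 + 14 + 6 + 13 = 40.
No other feasible combination does better.

40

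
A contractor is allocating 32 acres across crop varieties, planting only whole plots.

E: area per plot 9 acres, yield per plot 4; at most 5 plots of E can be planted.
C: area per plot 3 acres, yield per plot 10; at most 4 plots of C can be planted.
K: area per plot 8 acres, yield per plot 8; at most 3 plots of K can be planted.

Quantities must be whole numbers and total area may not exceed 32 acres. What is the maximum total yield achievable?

This is a bounded integer knapsack.
C has the best ratio (10/3); taking only C gives at most 4×10 = 40 (stopped by the supply cap of 4).
Mixing does better — 4×C and 2×K: area 28 ≤ 32, yield 4·10 + 2·8 = 56.

56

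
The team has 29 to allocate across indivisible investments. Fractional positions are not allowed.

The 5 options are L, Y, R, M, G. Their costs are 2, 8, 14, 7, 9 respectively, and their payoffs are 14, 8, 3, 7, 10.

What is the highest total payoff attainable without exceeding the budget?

This is an integer program with binary decision variables.
Take L, Y, M, and G: cost 2 + 8 + 7 + 9 = 26 ≤ 29, payoff 14 + 8 + 7 + 10 = 39.
No other feasible combination does better.

39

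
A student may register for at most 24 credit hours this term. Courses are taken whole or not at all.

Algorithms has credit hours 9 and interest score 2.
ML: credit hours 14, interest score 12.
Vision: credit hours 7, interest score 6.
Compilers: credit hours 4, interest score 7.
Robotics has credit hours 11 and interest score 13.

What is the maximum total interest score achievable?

Take Vision, Compilers, and Robotics: credit hours 7 + 4 + 11 = 22 ≤ 24, interest score 6 + 7 + 13 = 26.
No other feasible combination does better.

26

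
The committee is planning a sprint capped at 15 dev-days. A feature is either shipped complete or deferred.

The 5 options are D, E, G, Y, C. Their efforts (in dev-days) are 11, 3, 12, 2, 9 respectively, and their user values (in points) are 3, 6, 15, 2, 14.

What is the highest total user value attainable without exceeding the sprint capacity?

E + Y + C: effort 3 + 2 + 9 = 14 ≤ 15, user value 6 + 2 + 14 = 22.
E + C: effort 3 + 9 = 12 ≤ 15, user value 6 + 14 = 20.
E + G: effort 3 + 12 = 15 ≤ 15, user value 6 + 15 = 21.
Best is E, Y, and C with total user value 22.

22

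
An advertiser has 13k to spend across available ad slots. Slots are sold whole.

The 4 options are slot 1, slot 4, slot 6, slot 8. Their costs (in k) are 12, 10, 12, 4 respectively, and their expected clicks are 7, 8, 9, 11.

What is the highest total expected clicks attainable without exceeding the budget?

11

Take slot 8: cost 4 ≤ 13, expected clicks 11.
No other feasible combination does better.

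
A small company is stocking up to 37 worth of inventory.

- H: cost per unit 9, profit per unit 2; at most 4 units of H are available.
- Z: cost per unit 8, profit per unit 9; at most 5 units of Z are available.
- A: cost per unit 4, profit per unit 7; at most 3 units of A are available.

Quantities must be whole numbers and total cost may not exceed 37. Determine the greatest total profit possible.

Take 3×Z and 3×A: cost 36 ≤ 37, profit 3·9 + 3·7 = 48.
A has the best ratio (7/4) and is taken to its limit of 3; remaining capacity is filled optimally with the others.

48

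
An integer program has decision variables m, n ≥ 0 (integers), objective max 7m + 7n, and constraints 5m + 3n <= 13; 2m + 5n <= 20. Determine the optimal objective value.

The continuous relaxation peaks at (0.263, 3.89) with value 29.11; rounding to a feasible lattice point costs some objective.
(m,n)=(0,4): 5·0+3·4=12≤13, 2·0+5·4=20≤20, objective 28.
(m,n)=(1,2): 5·1+3·2=11≤13, 2·1+5·2=12≤20, objective 21.
(m,n)=(0,3): 5·0+3·3=9≤13, 2·0+5·3=15≤20, objective 21.
(m,n)=(0,2): 5·0+3·2=6≤13, 2·0+5·2=10≤20, objective 14.
Maximum is 28 at (m,n)=(0,4).

28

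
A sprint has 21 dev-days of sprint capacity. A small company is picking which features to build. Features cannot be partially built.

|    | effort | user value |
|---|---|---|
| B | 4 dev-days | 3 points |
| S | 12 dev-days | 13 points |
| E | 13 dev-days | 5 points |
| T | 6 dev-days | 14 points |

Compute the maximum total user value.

27

Take S and T: effort 12 + 6 = 18 ≤ 21, user value 13 + 14 = 27.
No other feasible combination does better.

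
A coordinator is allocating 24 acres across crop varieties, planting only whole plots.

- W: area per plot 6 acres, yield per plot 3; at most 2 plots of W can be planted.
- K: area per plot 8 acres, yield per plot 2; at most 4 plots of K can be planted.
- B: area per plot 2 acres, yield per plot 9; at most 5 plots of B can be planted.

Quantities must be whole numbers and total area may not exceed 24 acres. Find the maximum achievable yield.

51

B has the best ratio (9/2); taking only B gives at most 5×9 = 45 (stopped by the supply cap of 5).
Mixing does better — 2×W and 5×B: area 22 ≤ 24, yield 2·3 + 5·9 = 51.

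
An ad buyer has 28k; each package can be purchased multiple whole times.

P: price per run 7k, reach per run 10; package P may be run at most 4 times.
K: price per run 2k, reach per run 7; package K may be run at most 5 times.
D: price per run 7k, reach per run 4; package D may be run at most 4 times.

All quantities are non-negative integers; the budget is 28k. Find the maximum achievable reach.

Take 2×P and 5×K: price 24 ≤ 28, reach 2·10 + 5·7 = 55.
K has the best ratio (7/2) and is taken to its limit of 5; remaining capacity is filled optimally with the others.

55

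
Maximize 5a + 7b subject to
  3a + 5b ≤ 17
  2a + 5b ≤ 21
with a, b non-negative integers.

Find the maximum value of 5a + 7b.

(a,b)=(4,1) is feasible, giving 27.
(a,b)=(5,0) is feasible, giving 25.
(a,b)=(3,1) is feasible, giving 22.
No feasible integer point exceeds 27.

27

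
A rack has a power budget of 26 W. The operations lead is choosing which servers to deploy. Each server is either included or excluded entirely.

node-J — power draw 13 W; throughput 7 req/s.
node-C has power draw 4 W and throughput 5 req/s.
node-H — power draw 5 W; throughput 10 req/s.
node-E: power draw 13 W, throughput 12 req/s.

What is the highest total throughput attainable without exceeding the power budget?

This is a 0-1 knapsack instance.
Allowing fractional choices, the relaxed optimum would be about 29.2, but servers are indivisible.
node-J + node-C + node-H: power draw 13 + 4 + 5 = 22 ≤ 26, throughput 7 + 5 + 10 = 22.
node-C + node-H + node-E: power draw 4 + 5 + 13 = 22 ≤ 26, throughput 5 + 10 + 12 = 27.
node-H + node-E: power draw 5 + 13 = 18 ≤ 26, throughput 10 + 12 = 22.
Best is node-C, node-H, and node-E with total throughput 27.

27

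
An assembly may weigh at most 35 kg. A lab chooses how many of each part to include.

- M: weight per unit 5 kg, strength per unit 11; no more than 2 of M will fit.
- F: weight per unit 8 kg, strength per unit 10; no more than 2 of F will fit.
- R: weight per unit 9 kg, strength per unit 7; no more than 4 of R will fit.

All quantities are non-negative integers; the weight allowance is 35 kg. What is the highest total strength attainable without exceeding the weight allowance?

2×M and 2×F: weight 26 ≤ 35, strength 2·11 + 2·10 = 42.
2×M, 2×F, and 1×R: weight 35 ≤ 35, strength 2·11 + 2·10 + 1·7 = 49.
Best is 49.

49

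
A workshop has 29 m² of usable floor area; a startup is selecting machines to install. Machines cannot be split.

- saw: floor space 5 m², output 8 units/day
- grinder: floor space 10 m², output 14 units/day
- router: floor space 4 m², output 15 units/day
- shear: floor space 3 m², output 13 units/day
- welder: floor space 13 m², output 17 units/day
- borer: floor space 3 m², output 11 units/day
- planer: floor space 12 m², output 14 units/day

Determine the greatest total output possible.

64

Allowing fractional choices, the relaxed optimum would be about 66.2, but machines are indivisible.
saw + router + shear + welder + borer: floor space 5 + 4 + 3 + 13 + 3 = 28 ≤ 29, output 8 + 15 + 13 + 17 + 11 = 64.
saw + grinder + router + shear + borer: floor space 5 + 10 + 4 + 3 + 3 = 25 ≤ 29, output 8 + 14 + 15 + 13 + 11 = 61.
saw + router + shear + borer + planer: floor space 5 + 4 + 3 + 3 + 12 = 27 ≤ 29, output 8 + 15 + 13 + 11 + 14 = 61.
Best is saw, router, shear, welder, and borer with total output 64.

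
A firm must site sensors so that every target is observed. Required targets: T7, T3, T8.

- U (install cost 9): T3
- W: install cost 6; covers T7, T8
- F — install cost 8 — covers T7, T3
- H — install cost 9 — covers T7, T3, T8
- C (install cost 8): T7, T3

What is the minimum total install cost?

9

This is an integer covering problem.
The greedy cost-per-new-target heuristic would pick W and F for 14, but a cheaper cover exists.
H alone covers T7, T3, T8 — every target.
Total install cost: 9.
No cover costs less than 9.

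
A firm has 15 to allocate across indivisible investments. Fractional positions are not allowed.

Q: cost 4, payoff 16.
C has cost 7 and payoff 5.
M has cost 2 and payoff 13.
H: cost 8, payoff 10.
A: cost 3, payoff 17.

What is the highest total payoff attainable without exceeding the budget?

46

Take Q, M, and A: cost 4 + 2 + 3 = 9 ≤ 15, payoff 16 + 13 + 17 = 46.
No other feasible combination does better.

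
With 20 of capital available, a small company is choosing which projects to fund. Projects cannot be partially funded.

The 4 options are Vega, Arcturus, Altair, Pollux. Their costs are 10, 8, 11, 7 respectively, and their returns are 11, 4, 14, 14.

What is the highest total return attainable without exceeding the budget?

Allowing fractional choices, the relaxed optimum would be about 30.2, but projects are indivisible.
Altair + Pollux: cost 11 + 7 = 18 ≤ 20, return 14 + 14 = 28.
Vega + Pollux: cost 10 + 7 = 17 ≤ 20, return 11 + 14 = 25.
Arcturus + Pollux: cost 8 + 7 = 15 ≤ 20, return 4 + 14 = 18.
Best is Altair and Pollux with total return 28.

28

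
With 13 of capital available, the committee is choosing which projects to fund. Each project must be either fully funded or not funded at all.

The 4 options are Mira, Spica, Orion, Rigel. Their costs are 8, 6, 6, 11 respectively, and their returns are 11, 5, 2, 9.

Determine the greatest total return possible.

11

Treat it as a binary knapsack problem.
Allowing fractional choices, the relaxed optimum would be about 15.2, but projects are indivisible.
Rigel: cost 11 ≤ 13, return 9.
Spica + Orion: cost 6 + 6 = 12 ≤ 13, return 5 + 2 = 7.
Mira: cost 8 ≤ 13, return 11.
Best is Mira with total return 11.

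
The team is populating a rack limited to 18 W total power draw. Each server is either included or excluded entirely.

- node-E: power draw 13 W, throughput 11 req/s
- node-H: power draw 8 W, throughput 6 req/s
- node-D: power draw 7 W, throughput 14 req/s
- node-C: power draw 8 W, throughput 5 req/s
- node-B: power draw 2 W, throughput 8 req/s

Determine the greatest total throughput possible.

28

node-H + node-D + node-B: power draw 8 + 7 + 2 = 17 ≤ 18, throughput 6 + 14 + 8 = 28.
node-D + node-C + node-B: power draw 7 + 8 + 2 = 17 ≤ 18, throughput 14 + 5 + 8 = 27.
Best is node-H, node-D, and node-B with total throughput 28.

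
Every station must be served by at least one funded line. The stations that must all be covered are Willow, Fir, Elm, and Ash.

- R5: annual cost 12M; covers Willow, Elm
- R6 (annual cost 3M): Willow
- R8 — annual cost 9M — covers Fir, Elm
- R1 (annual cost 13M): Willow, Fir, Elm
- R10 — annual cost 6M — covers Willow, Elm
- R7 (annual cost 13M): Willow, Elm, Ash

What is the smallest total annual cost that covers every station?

22

This is a weighted set-cover instance.
The greedy cost-per-new-station heuristic would pick R6, R8, and R7 for 25, but a cheaper cover exists.
Choose R8 and R7: together they cover Willow, Fir, Elm, Ash — every station.
Total annual cost: 9 + 13 = 22.
No cover costs less than 22.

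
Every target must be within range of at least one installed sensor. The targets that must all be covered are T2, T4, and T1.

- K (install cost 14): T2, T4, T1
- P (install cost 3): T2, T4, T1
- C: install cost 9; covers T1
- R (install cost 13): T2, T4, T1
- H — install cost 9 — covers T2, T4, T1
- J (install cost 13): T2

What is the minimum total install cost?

3

This is an integer covering problem.
P alone covers T2, T4, T1 — every target.
Total install cost: 3.
No cover costs less than 3.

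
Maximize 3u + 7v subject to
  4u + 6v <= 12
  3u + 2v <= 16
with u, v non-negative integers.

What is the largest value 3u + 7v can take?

14

(u,v)=(0,2): 4·0+6·2=12≤12, 3·0+2·2=4≤16, objective 14.
(u,v)=(1,1): 4·1+6·1=10≤12, 3·1+2·1=5≤16, objective 10.
(u,v)=(0,1): 4·0+6·1=6≤12, 3·0+2·1=2≤16, objective 7.
Maximum is 14 at (u,v)=(0,2).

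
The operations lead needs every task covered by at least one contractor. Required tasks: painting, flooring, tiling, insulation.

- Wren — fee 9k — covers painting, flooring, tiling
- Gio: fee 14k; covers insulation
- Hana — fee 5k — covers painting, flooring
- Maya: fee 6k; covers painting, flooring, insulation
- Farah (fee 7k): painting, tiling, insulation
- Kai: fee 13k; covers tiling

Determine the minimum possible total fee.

The greedy cost-per-new-task heuristic would pick Maya and Farah for 13, but a cheaper cover exists.
Choose Hana and Farah: together they cover painting, flooring, tiling, insulation — every task.
Total fee: 5 + 7 = 12.
No cover costs less than 12.

12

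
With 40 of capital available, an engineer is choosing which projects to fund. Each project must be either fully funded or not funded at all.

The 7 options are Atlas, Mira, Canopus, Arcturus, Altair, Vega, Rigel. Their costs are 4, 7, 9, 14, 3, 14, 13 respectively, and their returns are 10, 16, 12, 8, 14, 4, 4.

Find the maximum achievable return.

60

Treat it as a binary knapsack problem.
Take Atlas, Mira, Canopus, Arcturus, and Altair: cost 4 + 7 + 9 + 14 + 3 = 37 ≤ 40, return 10 + 16 + 12 + 8 + 14 = 60.
No other feasible combination does better.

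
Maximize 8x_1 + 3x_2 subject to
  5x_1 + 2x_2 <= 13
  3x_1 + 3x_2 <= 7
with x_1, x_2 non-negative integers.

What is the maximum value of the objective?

16

The continuous relaxation peaks at (2.33, 0) with value 18.67; rounding to a feasible lattice point costs some objective.
(x_1,x_2)=(2,0): 5·2+2·0=10≤13, 3·2+3·0=6≤7, objective 16.
(x_1,x_2)=(1,1): 5·1+2·1=7≤13, 3·1+3·1=6≤7, objective 11.
(x_1,x_2)=(1,0): 5·1+2·0=5≤13, 3·1+3·0=3≤7, objective 8.
No feasible integer point exceeds 16.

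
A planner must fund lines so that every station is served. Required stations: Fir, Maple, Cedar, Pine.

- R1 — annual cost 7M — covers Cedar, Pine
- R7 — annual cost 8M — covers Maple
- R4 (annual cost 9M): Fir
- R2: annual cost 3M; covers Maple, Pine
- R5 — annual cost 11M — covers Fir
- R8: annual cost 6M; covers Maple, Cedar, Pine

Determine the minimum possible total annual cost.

The greedy cost-per-new-station heuristic would pick R2, R8, and R4 for 18, but a cheaper cover exists.
Choose R4 and R8: together they cover Fir, Maple, Cedar, Pine — every station.
Total annual cost: 9 + 6 = 15.
No cover costs less than 15.

15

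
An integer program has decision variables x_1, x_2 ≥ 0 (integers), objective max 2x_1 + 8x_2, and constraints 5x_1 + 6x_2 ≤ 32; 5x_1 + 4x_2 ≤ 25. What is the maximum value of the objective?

40

Relaxing integrality, the LP optimum is 42.67 at (x_1,x_2) = (0, 5.33), which is not an integer point.
(x_1,x_2)=(0,5) is feasible, giving 40.
(x_1,x_2)=(1,4) is feasible, giving 34.
(x_1,x_2)=(0,4) is feasible, giving 32.
The best lattice point is (0,5), giving 40.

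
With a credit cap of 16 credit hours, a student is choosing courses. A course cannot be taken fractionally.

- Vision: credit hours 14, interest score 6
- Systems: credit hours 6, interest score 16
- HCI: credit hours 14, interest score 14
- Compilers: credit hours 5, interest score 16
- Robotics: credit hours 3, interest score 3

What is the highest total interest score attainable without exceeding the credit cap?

Treat it as a binary knapsack problem.
Allowing fractional choices, the relaxed optimum would be about 37.0, but courses are indivisible.
Systems + Compilers: credit hours 6 + 5 = 11 ≤ 16, interest score 16 + 16 = 32.
Systems + Compilers + Robotics: credit hours 6 + 5 + 3 = 14 ≤ 16, interest score 16 + 16 + 3 = 35.
Compilers + Robotics: credit hours 5 + 3 = 8 ≤ 16, interest score 16 + 3 = 19.
Best is Systems, Compilers, and Robotics with total interest score 35.

35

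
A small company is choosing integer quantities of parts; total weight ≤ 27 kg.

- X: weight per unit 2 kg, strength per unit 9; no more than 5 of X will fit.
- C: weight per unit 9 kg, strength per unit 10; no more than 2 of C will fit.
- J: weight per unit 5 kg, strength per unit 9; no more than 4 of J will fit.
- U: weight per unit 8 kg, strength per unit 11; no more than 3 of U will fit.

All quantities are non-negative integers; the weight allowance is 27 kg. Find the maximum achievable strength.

72

This is a bounded integer knapsack.
X has the best ratio (9/2); taking only X gives at most 5×9 = 45 (stopped by the supply cap of 5).
Mixing does better — 5×X and 3×J: weight 25 ≤ 27, strength 5·9 + 3·9 = 72.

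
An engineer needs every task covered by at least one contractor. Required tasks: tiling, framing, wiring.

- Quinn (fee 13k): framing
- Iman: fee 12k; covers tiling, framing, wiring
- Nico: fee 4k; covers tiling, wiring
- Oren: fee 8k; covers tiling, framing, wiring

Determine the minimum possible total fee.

This is a weighted set-cover instance.
The greedy cost-per-new-task heuristic would pick Nico and Oren for 12, but a cheaper cover exists.
Oren alone covers tiling, framing, wiring — every task.
Total fee: 8.
No cover costs less than 8.

8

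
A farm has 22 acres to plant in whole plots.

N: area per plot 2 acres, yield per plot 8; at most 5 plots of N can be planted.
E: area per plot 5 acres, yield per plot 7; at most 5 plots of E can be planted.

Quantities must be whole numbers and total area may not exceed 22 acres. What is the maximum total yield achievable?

5×N and 2×E: area 20 ≤ 22, yield 5·8 + 2·7 = 54.
5×N and 1×E: area 15 ≤ 22, yield 5·8 + 1·7 = 47.
Best is 54.

54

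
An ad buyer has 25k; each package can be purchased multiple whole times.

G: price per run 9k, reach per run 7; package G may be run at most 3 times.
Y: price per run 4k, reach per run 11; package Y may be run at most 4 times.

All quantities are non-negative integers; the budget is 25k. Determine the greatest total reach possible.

51

1×G and 4×Y: price 25 ≤ 25, reach 1·7 + 4·11 = 51.
4×Y: price 16 ≤ 25, reach 4·11 = 44.
Best is 51.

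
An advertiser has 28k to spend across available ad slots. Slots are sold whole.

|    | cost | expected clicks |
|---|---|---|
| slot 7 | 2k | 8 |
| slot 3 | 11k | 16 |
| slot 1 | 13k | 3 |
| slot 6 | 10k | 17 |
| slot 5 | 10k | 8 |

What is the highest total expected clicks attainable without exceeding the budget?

41

Allowing fractional choices, the relaxed optimum would be about 45.0, but ad slots are indivisible.
slot 3 + slot 6: cost 11 + 10 = 21 ≤ 28, expected clicks 16 + 17 = 33.
slot 7 + slot 3 + slot 6: cost 2 + 11 + 10 = 23 ≤ 28, expected clicks 8 + 16 + 17 = 41.
slot 7 + slot 6 + slot 5: cost 2 + 10 + 10 = 22 ≤ 28, expected clicks 8 + 17 + 8 = 33.
Best is slot 7, slot 3, and slot 6 with total expected clicks 41.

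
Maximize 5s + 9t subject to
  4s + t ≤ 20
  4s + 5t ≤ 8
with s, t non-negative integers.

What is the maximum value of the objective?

10

(s,t)=(2,0) is feasible, giving 10.
(s,t)=(0,1) is feasible, giving 9.
(s,t)=(1,0) is feasible, giving 5.
(s,t)=(0,0) is feasible, giving 0.
The best lattice point is (2,0), giving 10.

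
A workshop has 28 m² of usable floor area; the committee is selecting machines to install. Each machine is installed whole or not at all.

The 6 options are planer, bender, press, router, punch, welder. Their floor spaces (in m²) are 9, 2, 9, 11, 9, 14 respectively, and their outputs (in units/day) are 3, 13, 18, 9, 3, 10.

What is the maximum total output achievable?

Allowing fractional choices, the relaxed optimum would be about 44.3, but machines are indivisible.
bender + press + welder: floor space 2 + 9 + 14 = 25 ≤ 28, output 13 + 18 + 10 = 41.
bender + press + router: floor space 2 + 9 + 11 = 22 ≤ 28, output 13 + 18 + 9 = 40.
Best is bender, press, and welder with total output 41.

41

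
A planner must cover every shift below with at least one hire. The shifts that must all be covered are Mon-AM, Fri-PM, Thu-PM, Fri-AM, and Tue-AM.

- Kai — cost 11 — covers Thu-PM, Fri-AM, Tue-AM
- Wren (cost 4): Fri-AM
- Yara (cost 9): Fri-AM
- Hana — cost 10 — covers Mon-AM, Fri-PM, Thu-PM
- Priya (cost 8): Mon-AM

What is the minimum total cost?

21

The greedy cost-per-new-shift heuristic would pick Hana, Wren, and Kai for 25, but a cheaper cover exists.
Choose Kai and Hana: together they cover Mon-AM, Fri-PM, Thu-PM, Fri-AM, Tue-AM — every shift.
Total cost: 11 + 10 = 21.
No cover costs less than 21.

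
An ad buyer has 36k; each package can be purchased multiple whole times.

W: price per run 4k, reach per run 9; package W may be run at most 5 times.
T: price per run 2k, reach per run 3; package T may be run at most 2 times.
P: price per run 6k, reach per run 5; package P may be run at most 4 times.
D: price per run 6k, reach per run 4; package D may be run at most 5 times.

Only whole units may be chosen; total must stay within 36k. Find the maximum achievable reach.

Take 5×W, 2×T, and 2×P: price 36 ≤ 36, reach 5·9 + 2·3 + 2·5 = 61.
W has the best ratio (9/4) and is taken to its limit of 5; remaining capacity is filled optimally with the others.

61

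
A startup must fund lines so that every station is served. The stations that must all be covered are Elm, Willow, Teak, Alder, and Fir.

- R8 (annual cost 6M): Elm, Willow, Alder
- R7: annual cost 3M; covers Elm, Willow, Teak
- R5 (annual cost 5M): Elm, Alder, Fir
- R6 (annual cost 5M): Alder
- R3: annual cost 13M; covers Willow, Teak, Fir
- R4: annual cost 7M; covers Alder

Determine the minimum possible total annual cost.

8

Choose R7 and R5: together they cover Elm, Willow, Teak, Alder, Fir — every station.
Total annual cost: 3 + 5 = 8.
No cover costs less than 8.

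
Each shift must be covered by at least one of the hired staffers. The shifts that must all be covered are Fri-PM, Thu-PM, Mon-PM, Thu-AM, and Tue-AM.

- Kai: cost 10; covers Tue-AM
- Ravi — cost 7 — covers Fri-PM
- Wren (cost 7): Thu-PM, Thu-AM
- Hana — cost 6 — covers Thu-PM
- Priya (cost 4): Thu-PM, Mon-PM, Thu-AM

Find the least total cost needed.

21

Choose Kai, Ravi, and Priya: together they cover Fri-PM, Thu-PM, Mon-PM, Thu-AM, Tue-AM — every shift.
Total cost: 10 + 7 + 4 = 21.
No cover costs less than 21.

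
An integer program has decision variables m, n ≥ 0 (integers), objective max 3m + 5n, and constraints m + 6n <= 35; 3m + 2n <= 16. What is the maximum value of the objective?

Relaxing integrality, the LP optimum is 32.69 at (m,n) = (1.62, 5.56), which is not an integer point.
(m,n)=(2,5): 1·2+6·5=32≤35, 3·2+2·5=16≤16, objective 31.
(m,n)=(1,5): 1·1+6·5=31≤35, 3·1+2·5=13≤16, objective 28.
(m,n)=(2,4): 1·2+6·4=26≤35, 3·2+2·4=14≤16, objective 26.
The best lattice point is (2,5), giving 31.

31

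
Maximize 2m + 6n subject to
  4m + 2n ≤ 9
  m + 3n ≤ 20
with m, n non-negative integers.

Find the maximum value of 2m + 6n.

24

The continuous relaxation peaks at (0, 4.5) with value 27.00; rounding to a feasible lattice point costs some objective.
(m,n)=(0,4): 4·0+2·4=8≤9, 1·0+3·4=12≤20, objective 24.
(m,n)=(0,3): 4·0+2·3=6≤9, 1·0+3·3=9≤20, objective 18.
The best lattice point is (0,4), giving 24.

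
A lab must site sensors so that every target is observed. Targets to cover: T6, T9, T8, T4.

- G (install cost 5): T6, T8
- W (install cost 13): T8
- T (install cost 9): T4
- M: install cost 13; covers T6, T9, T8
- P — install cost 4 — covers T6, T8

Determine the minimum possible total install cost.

22

This is a weighted set-cover instance.
Choose T and M: together they cover T6, T9, T8, T4 — every target.
Total install cost: 9 + 13 = 22.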